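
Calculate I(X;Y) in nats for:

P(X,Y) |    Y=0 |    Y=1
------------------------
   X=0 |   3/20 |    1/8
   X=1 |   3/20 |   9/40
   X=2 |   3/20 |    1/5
0.0073 nats

Mutual information: I(X;Y) = H(X) + H(Y) - H(X,Y)

Marginals:
P(X) = (11/40, 3/8, 7/20), H(X) = 1.0903 nats
P(Y) = (9/20, 11/20), H(Y) = 0.6881 nats

Joint entropy: H(X,Y) = 1.7711 nats

I(X;Y) = 1.0903 + 0.6881 - 1.7711 = 0.0073 nats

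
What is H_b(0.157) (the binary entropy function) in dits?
0.1888 dits

The binary entropy function is:
H(p) = -p log(p) - (1-p) log(1-p)

H(0.157) = -0.157 × log_10(0.157) - 0.843 × log_10(0.843)
H(0.157) = 0.1888 dits

Note: Binary entropy is maximized at p=0.5 (H=1 bit) and minimized at p=0 or p=1 (H=0).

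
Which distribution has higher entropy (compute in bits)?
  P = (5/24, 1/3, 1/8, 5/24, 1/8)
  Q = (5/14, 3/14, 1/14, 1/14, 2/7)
P

Computing entropies in bits:
H(P) = 2.2213
H(Q) = 2.0670

Distribution P has higher entropy.

Intuition: The distribution closer to uniform (more spread out) has higher entropy.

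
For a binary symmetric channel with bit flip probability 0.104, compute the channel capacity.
0.5185 bits

For a binary symmetric channel (BSC) with error probability p:
Capacity C = 1 - H(p) bits per symbol

where H(p) = -p log₂(p) - (1-p) log₂(1-p) is the binary entropy function.

H(0.104) = 0.4815 bits
C = 1 - 0.4815 = 0.5185 bits per symbol

This means we can reliably transmit up to 0.5185 bits of information per channel use.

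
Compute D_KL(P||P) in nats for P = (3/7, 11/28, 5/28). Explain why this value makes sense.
0.0000 nats

KL divergence satisfies the Gibbs inequality: D_KL(P||Q) ≥ 0 for all distributions P, Q.

D_KL(P||Q) = Σ p(x) log(p(x)/q(x))
Each term is p(x) × log_e(p(x)/p(x)) = p(x) × log_e(1) = 0, so the sum is 0.
D_KL(P||Q) = 0.0000 nats

When P = Q, the KL divergence is exactly 0, as there is no 'divergence' between identical distributions.

This non-negativity is a fundamental property: relative entropy cannot be negative because it measures how different Q is from P.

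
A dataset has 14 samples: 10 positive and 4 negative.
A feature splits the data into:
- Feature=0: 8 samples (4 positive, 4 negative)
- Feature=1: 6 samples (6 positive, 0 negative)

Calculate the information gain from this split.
0.2917 bits

Information Gain = H(Y) - H(Y|Feature)

Before split:
P(positive) = 10/14 = 0.7143
H(Y) = 0.8631 bits

After split:
Feature=0: H = 1.0000 bits (weight = 8/14)
Feature=1: H = 0.0000 bits (weight = 6/14)
H(Y|Feature) = (8/14)×1.0000 + (6/14)×0.0000 = 0.5714 bits

Information Gain = 0.8631 - 0.5714 = 0.2917 bits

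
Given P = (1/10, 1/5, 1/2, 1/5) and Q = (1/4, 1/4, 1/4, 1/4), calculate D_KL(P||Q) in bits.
0.2390 bits

KL divergence: D_KL(P||Q) = Σ p(x) log(p(x)/q(x))

Computing term by term:
  x=0: 1/10 × log_2[(1/10)/(1/4)] = 1/10 × -1.3219 = -0.1322
  x=1: 1/5 × log_2[(1/5)/(1/4)] = 1/5 × -0.3219 = -0.0644
  x=2: 1/2 × log_2[(1/2)/(1/4)] = 1/2 × 1.0000 = 0.5000
  x=3: 1/5 × log_2[(1/5)/(1/4)] = 1/5 × -0.3219 = -0.0644

D_KL(P||Q) = 0.2390 bits

Note: KL divergence is always non-negative and equals 0 iff P = Q.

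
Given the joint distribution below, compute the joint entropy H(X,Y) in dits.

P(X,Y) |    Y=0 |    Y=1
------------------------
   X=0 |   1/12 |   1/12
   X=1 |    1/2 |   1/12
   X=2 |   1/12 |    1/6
0.6399 dits

Joint entropy is H(X,Y) = -Σ_{x,y} p(x,y) log p(x,y).

Summing over all non-zero entries:
H(X,Y) = -[1/12·log_10(1/12) + 1/12·log_10(1/12) + 1/2·log_10(1/2) + 1/12·log_10(1/12) + 1/12·log_10(1/12) + 1/6·log_10(1/6)]
H(X,Y) = 0.6399 dits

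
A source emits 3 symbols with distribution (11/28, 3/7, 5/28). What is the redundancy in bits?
0.0877 bits

Redundancy measures how far a source is from maximum entropy:
R = H_max - H(X)

Maximum entropy for 3 symbols: H_max = log_2(3) = 1.5850 bits
Actual entropy: H(X) = 1.4972 bits
Redundancy: R = 1.5850 - 1.4972 = 0.0877 bits

This redundancy represents potential for compression: the source could be compressed by 0.0877 bits per symbol.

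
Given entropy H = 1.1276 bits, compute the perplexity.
2.1849

Perplexity is 2^H (or exp(H) for natural log).

H = 1.1276 bits
Perplexity = 2^1.1276 = 2.1849

Interpretation: The model's uncertainty is equivalent to choosing uniformly among 2.2 options.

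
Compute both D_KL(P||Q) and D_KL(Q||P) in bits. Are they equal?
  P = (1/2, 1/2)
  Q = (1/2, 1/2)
D_KL(P||Q) = 0.0000, D_KL(Q||P) = 0.0000

KL divergence is not symmetric: D_KL(P||Q) ≠ D_KL(Q||P) in general.

D_KL(P||Q) = 0.0000 bits
D_KL(Q||P) = 0.0000 bits

In this case they happen to be equal (to 4 decimal places).

This asymmetry is why KL divergence is not a true distance metric.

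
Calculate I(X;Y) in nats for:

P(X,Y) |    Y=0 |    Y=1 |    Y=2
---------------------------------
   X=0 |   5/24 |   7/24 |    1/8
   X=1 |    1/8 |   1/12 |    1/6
0.0432 nats

Mutual information: I(X;Y) = H(X) + H(Y) - H(X,Y)

Marginals:
P(X) = (5/8, 3/8), H(X) = 0.6616 nats
P(Y) = (1/3, 3/8, 7/24), H(Y) = 1.0934 nats

Joint entropy: H(X,Y) = 1.7117 nats

I(X;Y) = 0.6616 + 1.0934 - 1.7117 = 0.0432 nats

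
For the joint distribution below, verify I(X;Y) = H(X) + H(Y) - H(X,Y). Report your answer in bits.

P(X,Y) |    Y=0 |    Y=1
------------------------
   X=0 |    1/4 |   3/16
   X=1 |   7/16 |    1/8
I(X;Y) = 0.0351 bits

Mutual information has multiple equivalent forms:
- I(X;Y) = H(X) - H(X|Y)
- I(X;Y) = H(Y) - H(Y|X)
- I(X;Y) = H(X) + H(Y) - H(X,Y)

Computing all quantities:
H(X) = 0.9887, H(Y) = 0.8960, H(X,Y) = 1.8496
H(X|Y) = 0.9536, H(Y|X) = 0.8609

Verification:
H(X) - H(X|Y) = 0.9887 - 0.9536 = 0.0351
H(Y) - H(Y|X) = 0.8960 - 0.8609 = 0.0351
H(X) + H(Y) - H(X,Y) = 0.9887 + 0.8960 - 1.8496 = 0.0351

All forms give I(X;Y) = 0.0351 bits. ✓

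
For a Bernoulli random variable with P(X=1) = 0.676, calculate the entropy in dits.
0.2735 dits

The binary entropy function is:
H(p) = -p log(p) - (1-p) log(1-p)

H(0.676) = -0.676 × log_10(0.676) - 0.324 × log_10(0.324)
H(0.676) = 0.2735 dits

Note: Binary entropy is maximized at p=0.5 (H=1 bit) and minimized at p=0 or p=1 (H=0).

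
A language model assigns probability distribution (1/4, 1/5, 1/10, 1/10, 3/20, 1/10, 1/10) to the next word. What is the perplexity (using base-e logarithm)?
6.5147

Perplexity is e^H (or exp(H) for natural log).

First, H = -Σ p log p = 1.8741 nats
Perplexity = e^1.8741 = 6.5147

Interpretation: The model's uncertainty is equivalent to choosing uniformly among 6.5 options.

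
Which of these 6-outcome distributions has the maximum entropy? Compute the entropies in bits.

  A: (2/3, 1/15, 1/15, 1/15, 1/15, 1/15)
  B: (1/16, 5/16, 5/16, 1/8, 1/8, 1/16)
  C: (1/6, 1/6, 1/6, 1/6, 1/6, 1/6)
C

For a discrete distribution over n outcomes, entropy is maximized by the uniform distribution.

Computing entropies:
H(A) = 1.6923 bits
H(B) = 2.2988 bits
H(C) = 2.5850 bits

The uniform distribution (where all probabilities equal 1/6) achieves the maximum entropy of log_2(6) = 2.5850 bits.

Distribution C has the highest entropy.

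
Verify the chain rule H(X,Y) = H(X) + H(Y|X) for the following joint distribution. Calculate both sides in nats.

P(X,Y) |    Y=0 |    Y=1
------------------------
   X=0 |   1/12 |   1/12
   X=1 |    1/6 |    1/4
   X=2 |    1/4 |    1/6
H(X,Y) = 1.7046, H(X) = 1.0282, H(Y|X) = 0.6764 (all in nats)

Chain rule: H(X,Y) = H(X) + H(Y|X)

Left side — joint entropy directly:
H(X,Y) = -Σ p(x,y) log p(x,y) = 1.7046 nats

Right side — compute H(Y|X) from the conditional distributions:
P(X) = (1/6, 5/12, 5/12), so H(X) = 1.0282 nats
H(Y|X) = Σ_x P(X=x) · H(Y|X=x):
  P(Y|X=0) = (1/2, 1/2), H(Y|X=0) = 0.6931, weight P(X=0) = 1/6
  P(Y|X=1) = (2/5, 3/5), H(Y|X=1) = 0.6730, weight P(X=1) = 5/12
  P(Y|X=2) = (3/5, 2/5), H(Y|X=2) = 0.6730, weight P(X=2) = 5/12
H(Y|X) = 0.6764 nats

H(X) + H(Y|X) = 1.0282 + 0.6764 = 1.7046 nats

Both sides equal 1.7046 nats. ✓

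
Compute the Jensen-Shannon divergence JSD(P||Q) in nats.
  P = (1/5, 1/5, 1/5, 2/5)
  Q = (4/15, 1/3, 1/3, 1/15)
0.0853 nats

Jensen-Shannon divergence is:
JSD(P||Q) = 0.5 × D_KL(P||M) + 0.5 × D_KL(Q||M)
where M = 0.5 × (P + Q) is the mixture distribution.

M = 0.5 × (1/5, 1/5, 1/5, 2/5) + 0.5 × (4/15, 1/3, 1/3, 1/15) = (7/30, 4/15, 4/15, 7/30)

D_KL(P||M) = 0.0697 nats
D_KL(Q||M) = 0.1009 nats

JSD(P||Q) = 0.5 × 0.0697 + 0.5 × 0.1009 = 0.0853 nats

Unlike KL divergence, JSD is symmetric and bounded: 0 ≤ JSD ≤ log(2).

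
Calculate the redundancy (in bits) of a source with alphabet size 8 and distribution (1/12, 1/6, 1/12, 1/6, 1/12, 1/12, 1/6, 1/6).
0.0817 bits

Redundancy measures how far a source is from maximum entropy:
R = H_max - H(X)

Maximum entropy for 8 symbols: H_max = log_2(8) = 3.0000 bits
Actual entropy: H(X) = 2.9183 bits
Redundancy: R = 3.0000 - 2.9183 = 0.0817 bits

This redundancy represents potential for compression: the source could be compressed by 0.0817 bits per symbol.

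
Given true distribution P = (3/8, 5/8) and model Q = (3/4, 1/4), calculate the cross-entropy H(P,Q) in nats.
0.9743 nats

Cross-entropy: H(P,Q) = -Σ p(x) log q(x)

Alternatively: H(P,Q) = H(P) + D_KL(P||Q)
H(P) = 0.6616 nats
D_KL(P||Q) = 0.3128 nats

H(P,Q) = 0.6616 + 0.3128 = 0.9743 nats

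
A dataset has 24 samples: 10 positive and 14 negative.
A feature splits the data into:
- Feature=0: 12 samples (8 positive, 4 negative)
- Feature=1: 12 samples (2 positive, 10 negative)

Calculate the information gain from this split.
0.1957 bits

Information Gain = H(Y) - H(Y|Feature)

Before split:
P(positive) = 10/24 = 0.4167
H(Y) = 0.9799 bits

After split:
Feature=0: H = 0.9183 bits (weight = 12/24)
Feature=1: H = 0.6500 bits (weight = 12/24)
H(Y|Feature) = (12/24)×0.9183 + (12/24)×0.6500 = 0.7842 bits

Information Gain = 0.9799 - 0.7842 = 0.1957 bits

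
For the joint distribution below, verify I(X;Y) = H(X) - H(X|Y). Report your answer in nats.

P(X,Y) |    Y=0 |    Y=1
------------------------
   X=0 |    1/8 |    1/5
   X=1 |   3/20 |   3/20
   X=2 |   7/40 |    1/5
I(X;Y) = 0.0046 nats

Mutual information has multiple equivalent forms:
- I(X;Y) = H(X) - H(X|Y)
- I(X;Y) = H(Y) - H(Y|X)
- I(X;Y) = H(X) + H(Y) - H(X,Y)

Computing all quantities:
H(X) = 1.0943, H(Y) = 0.6881, H(X,Y) = 1.7779
H(X|Y) = 1.0897, H(Y|X) = 0.6836

Verification:
H(X) - H(X|Y) = 1.0943 - 1.0897 = 0.0046
H(Y) - H(Y|X) = 0.6881 - 0.6836 = 0.0046
H(X) + H(Y) - H(X,Y) = 1.0943 + 0.6881 - 1.7779 = 0.0046

All forms give I(X;Y) = 0.0046 nats. ✓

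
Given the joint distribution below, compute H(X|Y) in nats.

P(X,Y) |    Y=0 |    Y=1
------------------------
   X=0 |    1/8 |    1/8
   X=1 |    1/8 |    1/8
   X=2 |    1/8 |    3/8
1.0059 nats

Using the chain rule: H(X|Y) = H(X,Y) - H(Y)

First, compute H(X,Y) = 1.6675 nats

Marginal P(Y) = (3/8, 5/8)
H(Y) = 0.6616 nats

H(X|Y) = H(X,Y) - H(Y) = 1.6675 - 0.6616 = 1.0059 nats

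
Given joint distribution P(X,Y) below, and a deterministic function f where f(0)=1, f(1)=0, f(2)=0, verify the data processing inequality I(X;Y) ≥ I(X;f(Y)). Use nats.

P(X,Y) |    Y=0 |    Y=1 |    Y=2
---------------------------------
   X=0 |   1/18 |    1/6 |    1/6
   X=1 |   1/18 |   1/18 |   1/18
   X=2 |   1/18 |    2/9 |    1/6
I(X;Y) = 0.0197, I(X;f(Y)) = 0.0175, inequality holds: 0.0197 ≥ 0.0175

Data Processing Inequality: For any Markov chain X → Y → Z, we have I(X;Y) ≥ I(X;Z).

Here Z = f(Y) is a deterministic function of Y, forming X → Y → Z.

Original I(X;Y) = 0.0197 nats

After applying f:
P(X,Z) where Z=f(Y):
- P(X,Z=0) = P(X,Y=1) + P(X,Y=2)
- P(X,Z=1) = P(X,Y=0)

I(X;Z) = I(X;f(Y)) = 0.0175 nats

Verification: 0.0197 ≥ 0.0175 ✓

Information cannot be created by processing; the function f can only lose information about X.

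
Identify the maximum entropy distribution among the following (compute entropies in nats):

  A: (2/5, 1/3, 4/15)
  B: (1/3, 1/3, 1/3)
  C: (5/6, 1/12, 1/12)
B

For a discrete distribution over n outcomes, entropy is maximized by the uniform distribution.

Computing entropies:
H(A) = 1.0852 nats
H(B) = 1.0986 nats
H(C) = 0.5661 nats

The uniform distribution (where all probabilities equal 1/3) achieves the maximum entropy of log_e(3) = 1.0986 nats.

Distribution B has the highest entropy.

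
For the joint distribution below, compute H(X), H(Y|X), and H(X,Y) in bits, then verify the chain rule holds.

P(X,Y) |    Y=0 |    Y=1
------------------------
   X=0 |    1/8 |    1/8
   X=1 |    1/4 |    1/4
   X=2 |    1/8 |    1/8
H(X,Y) = 2.5000, H(X) = 1.5000, H(Y|X) = 1.0000 (all in bits)

Chain rule: H(X,Y) = H(X) + H(Y|X)

Left side — joint entropy directly:
H(X,Y) = -Σ p(x,y) log p(x,y) = 2.5000 bits

Right side — compute H(Y|X) from the conditional distributions:
P(X) = (1/4, 1/2, 1/4), so H(X) = 1.5000 bits
H(Y|X) = Σ_x P(X=x) · H(Y|X=x):
  P(Y|X=0) = (1/2, 1/2), H(Y|X=0) = 1.0000, weight P(X=0) = 1/4
  P(Y|X=1) = (1/2, 1/2), H(Y|X=1) = 1.0000, weight P(X=1) = 1/2
  P(Y|X=2) = (1/2, 1/2), H(Y|X=2) = 1.0000, weight P(X=2) = 1/4
H(Y|X) = 1.0000 bits

H(X) + H(Y|X) = 1.5000 + 1.0000 = 2.5000 bits

Both sides equal 2.5000 bits. ✓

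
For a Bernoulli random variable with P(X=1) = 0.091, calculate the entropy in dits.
0.1324 dits

The binary entropy function is:
H(p) = -p log(p) - (1-p) log(1-p)

H(0.091) = -0.091 × log_10(0.091) - 0.909 × log_10(0.909)
H(0.091) = 0.1324 dits

Note: Binary entropy is maximized at p=0.5 (H=1 bit) and minimized at p=0 or p=1 (H=0).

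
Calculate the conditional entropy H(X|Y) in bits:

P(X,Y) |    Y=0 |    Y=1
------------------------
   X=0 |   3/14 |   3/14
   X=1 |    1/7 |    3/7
0.9371 bits

Using the chain rule: H(X|Y) = H(X,Y) - H(Y)

First, compute H(X,Y) = 1.8774 bits

Marginal P(Y) = (5/14, 9/14)
H(Y) = 0.9403 bits

H(X|Y) = H(X,Y) - H(Y) = 1.8774 - 0.9403 = 0.9371 bits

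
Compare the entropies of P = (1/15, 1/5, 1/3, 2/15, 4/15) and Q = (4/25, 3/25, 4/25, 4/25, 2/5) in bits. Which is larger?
Q

Computing entropies in bits:
H(P) = 2.1493
H(Q) = 2.1649

Distribution Q has higher entropy.

Intuition: The distribution closer to uniform (more spread out) has higher entropy.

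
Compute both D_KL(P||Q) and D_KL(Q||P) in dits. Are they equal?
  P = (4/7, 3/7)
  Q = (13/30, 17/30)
D_KL(P||Q) = 0.0167, D_KL(Q||P) = 0.0167

KL divergence is not symmetric: D_KL(P||Q) ≠ D_KL(Q||P) in general.

D_KL(P||Q) = 0.0167 dits
D_KL(Q||P) = 0.0167 dits

In this case they happen to be equal (to 4 decimal places).

This asymmetry is why KL divergence is not a true distance metric.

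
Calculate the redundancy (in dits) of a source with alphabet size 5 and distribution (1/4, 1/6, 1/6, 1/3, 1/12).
0.0401 dits

Redundancy measures how far a source is from maximum entropy:
R = H_max - H(X)

Maximum entropy for 5 symbols: H_max = log_10(5) = 0.6990 dits
Actual entropy: H(X) = 0.6589 dits
Redundancy: R = 0.6990 - 0.6589 = 0.0401 dits

This redundancy represents potential for compression: the source could be compressed by 0.0401 dits per symbol.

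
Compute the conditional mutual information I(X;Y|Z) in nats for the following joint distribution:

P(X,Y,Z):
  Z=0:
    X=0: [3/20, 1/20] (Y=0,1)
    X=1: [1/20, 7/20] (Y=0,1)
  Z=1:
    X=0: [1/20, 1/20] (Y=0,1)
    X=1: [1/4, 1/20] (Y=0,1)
0.1392 nats

Conditional mutual information: I(X;Y|Z) = H(X|Z) + H(Y|Z) - H(X,Y|Z)

H(Z) = 0.6730
H(X,Z) = 1.2799 → H(X|Z) = 0.6068
H(Y,Z) = 1.2799 → H(Y|Z) = 0.6068
H(X,Y,Z) = 1.7475 → H(X,Y|Z) = 1.0745

I(X;Y|Z) = 0.6068 + 0.6068 - 1.0745 = 0.1392 nats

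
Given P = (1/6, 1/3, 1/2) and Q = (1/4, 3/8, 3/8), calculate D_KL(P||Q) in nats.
0.0370 nats

KL divergence: D_KL(P||Q) = Σ p(x) log(p(x)/q(x))

Computing term by term:
  x=0: 1/6 × log_e[(1/6)/(1/4)] = 1/6 × -0.4055 = -0.0676
  x=1: 1/3 × log_e[(1/3)/(3/8)] = 1/3 × -0.1178 = -0.0393
  x=2: 1/2 × log_e[(1/2)/(3/8)] = 1/2 × 0.2877 = 0.1438

D_KL(P||Q) = 0.0370 nats

Note: KL divergence is always non-negative and equals 0 iff P = Q.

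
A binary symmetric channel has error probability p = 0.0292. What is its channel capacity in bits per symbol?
0.8096 bits

For a binary symmetric channel (BSC) with error probability p:
Capacity C = 1 - H(p) bits per symbol

where H(p) = -p log₂(p) - (1-p) log₂(1-p) is the binary entropy function.

H(0.0292) = 0.1904 bits
C = 1 - 0.1904 = 0.8096 bits per symbol

This means we can reliably transmit up to 0.8096 bits of information per channel use.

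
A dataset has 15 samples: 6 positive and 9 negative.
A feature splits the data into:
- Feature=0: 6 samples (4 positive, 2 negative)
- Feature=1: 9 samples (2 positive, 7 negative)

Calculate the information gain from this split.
0.1451 bits

Information Gain = H(Y) - H(Y|Feature)

Before split:
P(positive) = 6/15 = 0.4000
H(Y) = 0.9710 bits

After split:
Feature=0: H = 0.9183 bits (weight = 6/15)
Feature=1: H = 0.7642 bits (weight = 9/15)
H(Y|Feature) = (6/15)×0.9183 + (9/15)×0.7642 = 0.8258 bits

Information Gain = 0.9710 - 0.8258 = 0.1451 bits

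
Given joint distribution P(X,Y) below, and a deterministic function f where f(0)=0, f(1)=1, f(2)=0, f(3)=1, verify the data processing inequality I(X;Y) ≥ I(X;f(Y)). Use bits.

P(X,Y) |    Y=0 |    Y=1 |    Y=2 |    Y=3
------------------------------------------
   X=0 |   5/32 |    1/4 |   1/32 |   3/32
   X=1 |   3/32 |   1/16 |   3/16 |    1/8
I(X;Y) = 0.1880, I(X;f(Y)) = 0.0444, inequality holds: 0.1880 ≥ 0.0444

Data Processing Inequality: For any Markov chain X → Y → Z, we have I(X;Y) ≥ I(X;Z).

Here Z = f(Y) is a deterministic function of Y, forming X → Y → Z.

Original I(X;Y) = 0.1880 bits

After applying f:
P(X,Z) where Z=f(Y):
- P(X,Z=0) = P(X,Y=0) + P(X,Y=2)
- P(X,Z=1) = P(X,Y=1) + P(X,Y=3)

I(X;Z) = I(X;f(Y)) = 0.0444 bits

Verification: 0.1880 ≥ 0.0444 ✓

Information cannot be created by processing; the function f can only lose information about X.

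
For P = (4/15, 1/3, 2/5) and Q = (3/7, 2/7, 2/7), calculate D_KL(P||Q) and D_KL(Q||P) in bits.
D_KL(P||Q) = 0.0858, D_KL(Q||P) = 0.0911

KL divergence is not symmetric: D_KL(P||Q) ≠ D_KL(Q||P) in general.

D_KL(P||Q) = 0.0858 bits
D_KL(Q||P) = 0.0911 bits

No, they are not equal!

This asymmetry is why KL divergence is not a true distance metric.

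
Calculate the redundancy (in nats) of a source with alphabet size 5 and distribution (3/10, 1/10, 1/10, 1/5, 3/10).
0.1046 nats

Redundancy measures how far a source is from maximum entropy:
R = H_max - H(X)

Maximum entropy for 5 symbols: H_max = log_e(5) = 1.6094 nats
Actual entropy: H(X) = 1.5048 nats
Redundancy: R = 1.6094 - 1.5048 = 0.1046 nats

This redundancy represents potential for compression: the source could be compressed by 0.1046 nats per symbol.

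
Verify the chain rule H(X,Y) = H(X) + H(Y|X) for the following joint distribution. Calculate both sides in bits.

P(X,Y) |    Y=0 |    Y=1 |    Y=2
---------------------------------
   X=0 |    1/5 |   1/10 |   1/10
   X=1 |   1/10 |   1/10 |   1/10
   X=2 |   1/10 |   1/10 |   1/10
H(X,Y) = 3.1219, H(X) = 1.5710, H(Y|X) = 1.5510 (all in bits)

Chain rule: H(X,Y) = H(X) + H(Y|X)

Left side — joint entropy directly:
H(X,Y) = -Σ p(x,y) log p(x,y) = 3.1219 bits

Right side — compute H(Y|X) from the conditional distributions:
P(X) = (2/5, 3/10, 3/10), so H(X) = 1.5710 bits
H(Y|X) = Σ_x P(X=x) · H(Y|X=x):
  P(Y|X=0) = (1/2, 1/4, 1/4), H(Y|X=0) = 1.5000, weight P(X=0) = 2/5
  P(Y|X=1) = (1/3, 1/3, 1/3), H(Y|X=1) = 1.5850, weight P(X=1) = 3/10
  P(Y|X=2) = (1/3, 1/3, 1/3), H(Y|X=2) = 1.5850, weight P(X=2) = 3/10
H(Y|X) = 1.5510 bits

H(X) + H(Y|X) = 1.5710 + 1.5510 = 3.1219 bits

Both sides equal 3.1219 bits. ✓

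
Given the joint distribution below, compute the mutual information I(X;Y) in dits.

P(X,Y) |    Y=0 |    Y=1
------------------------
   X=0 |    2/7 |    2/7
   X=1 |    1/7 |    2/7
0.0061 dits

Mutual information: I(X;Y) = H(X) + H(Y) - H(X,Y)

Marginals:
P(X) = (4/7, 3/7), H(X) = 0.2966 dits
P(Y) = (3/7, 4/7), H(Y) = 0.2966 dits

Joint entropy: H(X,Y) = 0.5871 dits

I(X;Y) = 0.2966 + 0.2966 - 0.5871 = 0.0061 dits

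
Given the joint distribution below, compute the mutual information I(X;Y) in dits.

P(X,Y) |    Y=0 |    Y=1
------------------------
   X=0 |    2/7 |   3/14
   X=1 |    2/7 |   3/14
0.0000 dits

Mutual information: I(X;Y) = H(X) + H(Y) - H(X,Y)

Marginals:
P(X) = (1/2, 1/2), H(X) = 0.3010 dits
P(Y) = (4/7, 3/7), H(Y) = 0.2966 dits

Joint entropy: H(X,Y) = 0.5976 dits

I(X;Y) = 0.3010 + 0.2966 - 0.5976 = 0.0000 dits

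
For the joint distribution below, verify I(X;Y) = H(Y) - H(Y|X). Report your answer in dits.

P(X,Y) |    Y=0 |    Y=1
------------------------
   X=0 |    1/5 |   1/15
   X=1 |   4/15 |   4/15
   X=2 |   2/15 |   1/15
I(X;Y) = 0.0113 dits

Mutual information has multiple equivalent forms:
- I(X;Y) = H(X) - H(X|Y)
- I(X;Y) = H(Y) - H(Y|X)
- I(X;Y) = H(X) + H(Y) - H(X,Y)

Computing all quantities:
H(X) = 0.4385, H(Y) = 0.2923, H(X,Y) = 0.7194
H(X|Y) = 0.4271, H(Y|X) = 0.2810

Verification:
H(X) - H(X|Y) = 0.4385 - 0.4271 = 0.0113
H(Y) - H(Y|X) = 0.2923 - 0.2810 = 0.0113
H(X) + H(Y) - H(X,Y) = 0.4385 + 0.2923 - 0.7194 = 0.0113

All forms give I(X;Y) = 0.0113 dits. ✓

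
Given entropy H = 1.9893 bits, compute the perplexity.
3.9704

Perplexity is 2^H (or exp(H) for natural log).

H = 1.9893 bits
Perplexity = 2^1.9893 = 3.9704

Interpretation: The model's uncertainty is equivalent to choosing uniformly among 4.0 options.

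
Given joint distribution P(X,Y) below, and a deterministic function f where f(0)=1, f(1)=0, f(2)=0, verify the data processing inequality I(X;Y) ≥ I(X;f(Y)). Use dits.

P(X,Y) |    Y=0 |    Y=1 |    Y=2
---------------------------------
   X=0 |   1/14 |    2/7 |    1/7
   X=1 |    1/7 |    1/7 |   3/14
I(X;Y) = 0.0189, I(X;f(Y)) = 0.0067, inequality holds: 0.0189 ≥ 0.0067

Data Processing Inequality: For any Markov chain X → Y → Z, we have I(X;Y) ≥ I(X;Z).

Here Z = f(Y) is a deterministic function of Y, forming X → Y → Z.

Original I(X;Y) = 0.0189 dits

After applying f:
P(X,Z) where Z=f(Y):
- P(X,Z=0) = P(X,Y=1) + P(X,Y=2)
- P(X,Z=1) = P(X,Y=0)

I(X;Z) = I(X;f(Y)) = 0.0067 dits

Verification: 0.0189 ≥ 0.0067 ✓

Information cannot be created by processing; the function f can only lose information about X.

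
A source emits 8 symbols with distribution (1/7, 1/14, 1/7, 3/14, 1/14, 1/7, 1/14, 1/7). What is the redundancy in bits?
0.1037 bits

Redundancy measures how far a source is from maximum entropy:
R = H_max - H(X)

Maximum entropy for 8 symbols: H_max = log_2(8) = 3.0000 bits
Actual entropy: H(X) = 2.8963 bits
Redundancy: R = 3.0000 - 2.8963 = 0.1037 bits

This redundancy represents potential for compression: the source could be compressed by 0.1037 bits per symbol.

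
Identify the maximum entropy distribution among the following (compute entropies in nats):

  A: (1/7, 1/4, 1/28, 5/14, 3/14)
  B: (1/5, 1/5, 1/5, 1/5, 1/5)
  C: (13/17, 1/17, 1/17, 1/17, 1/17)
B

For a discrete distribution over n outcomes, entropy is maximized by the uniform distribution.

Computing entropies:
H(A) = 1.4414 nats
H(B) = 1.6094 nats
H(C) = 0.8718 nats

The uniform distribution (where all probabilities equal 1/5) achieves the maximum entropy of log_e(5) = 1.6094 nats.

Distribution B has the highest entropy.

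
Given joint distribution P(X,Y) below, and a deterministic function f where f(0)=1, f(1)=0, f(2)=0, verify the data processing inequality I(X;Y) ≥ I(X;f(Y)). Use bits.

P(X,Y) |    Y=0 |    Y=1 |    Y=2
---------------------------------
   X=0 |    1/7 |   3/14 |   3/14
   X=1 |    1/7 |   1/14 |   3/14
I(X;Y) = 0.0391, I(X;f(Y)) = 0.0060, inequality holds: 0.0391 ≥ 0.0060

Data Processing Inequality: For any Markov chain X → Y → Z, we have I(X;Y) ≥ I(X;Z).

Here Z = f(Y) is a deterministic function of Y, forming X → Y → Z.

Original I(X;Y) = 0.0391 bits

After applying f:
P(X,Z) where Z=f(Y):
- P(X,Z=0) = P(X,Y=1) + P(X,Y=2)
- P(X,Z=1) = P(X,Y=0)

I(X;Z) = I(X;f(Y)) = 0.0060 bits

Verification: 0.0391 ≥ 0.0060 ✓

Information cannot be created by processing; the function f can only lose information about X.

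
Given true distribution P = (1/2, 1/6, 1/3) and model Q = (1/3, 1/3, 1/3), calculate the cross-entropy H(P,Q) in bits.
1.5850 bits

Cross-entropy: H(P,Q) = -Σ p(x) log q(x)

Alternatively: H(P,Q) = H(P) + D_KL(P||Q)
H(P) = 1.4591 bits
D_KL(P||Q) = 0.1258 bits

H(P,Q) = 1.4591 + 0.1258 = 1.5850 bits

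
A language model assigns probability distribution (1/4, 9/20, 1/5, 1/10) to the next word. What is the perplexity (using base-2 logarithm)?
3.5185

Perplexity is 2^H (or exp(H) for natural log).

First, H = -Σ p log p = 1.8150 bits
Perplexity = 2^1.8150 = 3.5185

Interpretation: The model's uncertainty is equivalent to choosing uniformly among 3.5 options.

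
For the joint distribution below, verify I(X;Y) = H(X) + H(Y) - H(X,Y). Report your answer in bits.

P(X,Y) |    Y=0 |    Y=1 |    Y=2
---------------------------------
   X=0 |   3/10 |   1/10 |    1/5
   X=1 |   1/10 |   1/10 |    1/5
I(X;Y) = 0.0464 bits

Mutual information has multiple equivalent forms:
- I(X;Y) = H(X) - H(X|Y)
- I(X;Y) = H(Y) - H(Y|X)
- I(X;Y) = H(X) + H(Y) - H(X,Y)

Computing all quantities:
H(X) = 0.9710, H(Y) = 1.5219, H(X,Y) = 2.4464
H(X|Y) = 0.9245, H(Y|X) = 1.4755

Verification:
H(X) - H(X|Y) = 0.9710 - 0.9245 = 0.0464
H(Y) - H(Y|X) = 1.5219 - 1.4755 = 0.0464
H(X) + H(Y) - H(X,Y) = 0.9710 + 1.5219 - 2.4464 = 0.0464

All forms give I(X;Y) = 0.0464 bits. ✓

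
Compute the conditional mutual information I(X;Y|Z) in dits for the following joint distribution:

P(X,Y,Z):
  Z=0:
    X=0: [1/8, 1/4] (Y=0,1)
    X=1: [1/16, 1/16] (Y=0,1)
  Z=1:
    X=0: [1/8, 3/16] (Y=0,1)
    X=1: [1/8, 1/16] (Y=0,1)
0.0097 dits

Conditional mutual information: I(X;Y|Z) = H(X|Z) + H(Y|Z) - H(X,Y|Z)

H(Z) = 0.3010
H(X,Z) = 0.5668 → H(X|Z) = 0.2658
H(Y,Z) = 0.5952 → H(Y|Z) = 0.2942
H(X,Y,Z) = 0.8513 → H(X,Y|Z) = 0.5502

I(X;Y|Z) = 0.2658 + 0.2942 - 0.5502 = 0.0097 dits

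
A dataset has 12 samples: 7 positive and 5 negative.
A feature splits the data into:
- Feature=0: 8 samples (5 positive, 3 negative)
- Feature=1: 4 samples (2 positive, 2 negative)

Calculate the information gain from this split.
0.0102 bits

Information Gain = H(Y) - H(Y|Feature)

Before split:
P(positive) = 7/12 = 0.5833
H(Y) = 0.9799 bits

After split:
Feature=0: H = 0.9544 bits (weight = 8/12)
Feature=1: H = 1.0000 bits (weight = 4/12)
H(Y|Feature) = (8/12)×0.9544 + (4/12)×1.0000 = 0.9696 bits

Information Gain = 0.9799 - 0.9696 = 0.0102 bits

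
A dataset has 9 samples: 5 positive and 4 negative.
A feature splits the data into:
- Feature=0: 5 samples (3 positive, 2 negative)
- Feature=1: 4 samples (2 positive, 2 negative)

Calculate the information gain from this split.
0.0072 bits

Information Gain = H(Y) - H(Y|Feature)

Before split:
P(positive) = 5/9 = 0.5556
H(Y) = 0.9911 bits

After split:
Feature=0: H = 0.9710 bits (weight = 5/9)
Feature=1: H = 1.0000 bits (weight = 4/9)
H(Y|Feature) = (5/9)×0.9710 + (4/9)×1.0000 = 0.9839 bits

Information Gain = 0.9911 - 0.9839 = 0.0072 bits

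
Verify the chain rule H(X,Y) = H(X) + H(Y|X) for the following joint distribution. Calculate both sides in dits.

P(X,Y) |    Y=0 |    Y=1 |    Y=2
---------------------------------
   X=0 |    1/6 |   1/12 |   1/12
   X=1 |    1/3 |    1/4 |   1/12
H(X,Y) = 0.7090, H(X) = 0.2764, H(Y|X) = 0.4326 (all in dits)

Chain rule: H(X,Y) = H(X) + H(Y|X)

Left side — joint entropy directly:
H(X,Y) = -Σ p(x,y) log p(x,y) = 0.7090 dits

Right side — compute H(Y|X) from the conditional distributions:
P(X) = (1/3, 2/3), so H(X) = 0.2764 dits
H(Y|X) = Σ_x P(X=x) · H(Y|X=x):
  P(Y|X=0) = (1/2, 1/4, 1/4), H(Y|X=0) = 0.4515, weight P(X=0) = 1/3
  P(Y|X=1) = (1/2, 3/8, 1/8), H(Y|X=1) = 0.4231, weight P(X=1) = 2/3
H(Y|X) = 0.4326 dits

H(X) + H(Y|X) = 0.2764 + 0.4326 = 0.7090 dits

Both sides equal 0.7090 dits. ✓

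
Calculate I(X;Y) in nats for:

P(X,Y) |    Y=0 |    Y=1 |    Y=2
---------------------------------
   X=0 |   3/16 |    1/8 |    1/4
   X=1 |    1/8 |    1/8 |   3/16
0.0029 nats

Mutual information: I(X;Y) = H(X) + H(Y) - H(X,Y)

Marginals:
P(X) = (9/16, 7/16), H(X) = 0.6853 nats
P(Y) = (5/16, 1/4, 7/16), H(Y) = 1.0717 nats

Joint entropy: H(X,Y) = 1.7541 nats

I(X;Y) = 0.6853 + 1.0717 - 1.7541 = 0.0029 nats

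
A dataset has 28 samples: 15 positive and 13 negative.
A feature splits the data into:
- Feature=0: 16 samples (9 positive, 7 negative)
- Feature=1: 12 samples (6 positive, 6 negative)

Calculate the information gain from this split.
0.0028 bits

Information Gain = H(Y) - H(Y|Feature)

Before split:
P(positive) = 15/28 = 0.5357
H(Y) = 0.9963 bits

After split:
Feature=0: H = 0.9887 bits (weight = 16/28)
Feature=1: H = 1.0000 bits (weight = 12/28)
H(Y|Feature) = (16/28)×0.9887 + (12/28)×1.0000 = 0.9935 bits

Information Gain = 0.9963 - 0.9935 = 0.0028 bits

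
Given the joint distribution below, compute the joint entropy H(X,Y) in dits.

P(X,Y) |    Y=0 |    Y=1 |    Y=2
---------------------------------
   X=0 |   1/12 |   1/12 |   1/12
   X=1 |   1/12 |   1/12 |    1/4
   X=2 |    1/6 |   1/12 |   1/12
0.9097 dits

Joint entropy is H(X,Y) = -Σ_{x,y} p(x,y) log p(x,y).

Summing over all non-zero entries:
H(X,Y) = -[1/12·log_10(1/12) + 1/12·log_10(1/12) + 1/12·log_10(1/12) + 1/12·log_10(1/12) + 1/12·log_10(1/12) + 1/4·log_10(1/4) + 1/6·log_10(1/6) + 1/12·log_10(1/12) + 1/12·log_10(1/12)]
H(X,Y) = 0.9097 dits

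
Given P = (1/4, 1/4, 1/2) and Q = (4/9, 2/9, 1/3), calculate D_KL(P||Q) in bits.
0.1274 bits

KL divergence: D_KL(P||Q) = Σ p(x) log(p(x)/q(x))

Computing term by term:
  x=0: 1/4 × log_2[(1/4)/(4/9)] = 1/4 × -0.8301 = -0.2075
  x=1: 1/4 × log_2[(1/4)/(2/9)] = 1/4 × 0.1699 = 0.0425
  x=2: 1/2 × log_2[(1/2)/(1/3)] = 1/2 × 0.5850 = 0.2925

D_KL(P||Q) = 0.1274 bits

Note: KL divergence is always non-negative and equals 0 iff P = Q.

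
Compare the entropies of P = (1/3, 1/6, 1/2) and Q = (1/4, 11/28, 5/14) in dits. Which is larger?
Q

Computing entropies in dits:
H(P) = 0.4392
H(Q) = 0.4696

Distribution Q has higher entropy.

Intuition: The distribution closer to uniform (more spread out) has higher entropy.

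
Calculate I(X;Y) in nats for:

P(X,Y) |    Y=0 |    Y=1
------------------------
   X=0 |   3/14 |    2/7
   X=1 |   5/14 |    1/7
0.0423 nats

Mutual information: I(X;Y) = H(X) + H(Y) - H(X,Y)

Marginals:
P(X) = (1/2, 1/2), H(X) = 0.6931 nats
P(Y) = (4/7, 3/7), H(Y) = 0.6829 nats

Joint entropy: H(X,Y) = 1.3337 nats

I(X;Y) = 0.6931 + 0.6829 - 1.3337 = 0.0423 nats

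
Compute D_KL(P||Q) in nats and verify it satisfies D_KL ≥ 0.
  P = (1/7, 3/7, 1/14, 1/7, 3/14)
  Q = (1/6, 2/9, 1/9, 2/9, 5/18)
0.1092 nats

KL divergence satisfies the Gibbs inequality: D_KL(P||Q) ≥ 0 for all distributions P, Q.

D_KL(P||Q) = Σ p(x) log(p(x)/q(x))
Term by term:
  x=0: 1/7 × log_e[(1/7)/(1/6)] = -0.0220
  x=1: 3/7 × log_e[(3/7)/(2/9)] = 0.2815
  x=2: 1/14 × log_e[(1/14)/(1/9)] = -0.0316
  x=3: 1/7 × log_e[(1/7)/(2/9)] = -0.0631
  x=4: 3/14 × log_e[(3/14)/(5/18)] = -0.0556
D_KL(P||Q) = 0.1092 nats

D_KL(P||Q) = 0.1092 ≥ 0 ✓

This non-negativity is a fundamental property: relative entropy cannot be negative because it measures how different Q is from P.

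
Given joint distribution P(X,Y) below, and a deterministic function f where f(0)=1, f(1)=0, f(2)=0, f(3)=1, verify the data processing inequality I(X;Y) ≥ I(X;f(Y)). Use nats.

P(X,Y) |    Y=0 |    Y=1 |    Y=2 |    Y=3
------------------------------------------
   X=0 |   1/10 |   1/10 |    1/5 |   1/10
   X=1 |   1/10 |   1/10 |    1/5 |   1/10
I(X;Y) = 0.0000, I(X;f(Y)) = 0.0000, inequality holds: 0.0000 ≥ 0.0000

Data Processing Inequality: For any Markov chain X → Y → Z, we have I(X;Y) ≥ I(X;Z).

Here Z = f(Y) is a deterministic function of Y, forming X → Y → Z.

Original I(X;Y) = 0.0000 nats

After applying f:
P(X,Z) where Z=f(Y):
- P(X,Z=0) = P(X,Y=1) + P(X,Y=2)
- P(X,Z=1) = P(X,Y=0) + P(X,Y=3)

I(X;Z) = I(X;f(Y)) = 0.0000 nats

Verification: 0.0000 ≥ 0.0000 ✓

Information cannot be created by processing; the function f can only lose information about X.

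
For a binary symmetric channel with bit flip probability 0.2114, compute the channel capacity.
0.2558 bits

For a binary symmetric channel (BSC) with error probability p:
Capacity C = 1 - H(p) bits per symbol

where H(p) = -p log₂(p) - (1-p) log₂(1-p) is the binary entropy function.

H(0.2114) = 0.7442 bits
C = 1 - 0.7442 = 0.2558 bits per symbol

This means we can reliably transmit up to 0.2558 bits of information per channel use.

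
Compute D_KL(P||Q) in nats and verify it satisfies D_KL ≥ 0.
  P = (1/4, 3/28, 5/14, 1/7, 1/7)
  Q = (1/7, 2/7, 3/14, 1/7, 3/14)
0.1593 nats

KL divergence satisfies the Gibbs inequality: D_KL(P||Q) ≥ 0 for all distributions P, Q.

D_KL(P||Q) = Σ p(x) log(p(x)/q(x))
Term by term:
  x=0: 1/4 × log_e[(1/4)/(1/7)] = 0.1399
  x=1: 3/28 × log_e[(3/28)/(2/7)] = -0.1051
  x=2: 5/14 × log_e[(5/14)/(3/14)] = 0.1824
  x=3: 1/7 × log_e[(1/7)/(1/7)] = 0.0000
  x=4: 1/7 × log_e[(1/7)/(3/14)] = -0.0579
D_KL(P||Q) = 0.1593 nats

D_KL(P||Q) = 0.1593 ≥ 0 ✓

This non-negativity is a fundamental property: relative entropy cannot be negative because it measures how different Q is from P.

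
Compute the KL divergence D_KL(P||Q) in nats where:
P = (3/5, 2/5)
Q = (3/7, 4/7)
0.0592 nats

KL divergence: D_KL(P||Q) = Σ p(x) log(p(x)/q(x))

Computing term by term:
  x=0: 3/5 × log_e[(3/5)/(3/7)] = 3/5 × 0.3365 = 0.2019
  x=1: 2/5 × log_e[(2/5)/(4/7)] = 2/5 × -0.3567 = -0.1427

D_KL(P||Q) = 0.0592 nats

Note: KL divergence is always non-negative and equals 0 iff P = Q.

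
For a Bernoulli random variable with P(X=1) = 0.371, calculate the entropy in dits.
0.2864 dits

The binary entropy function is:
H(p) = -p log(p) - (1-p) log(1-p)

H(0.371) = -0.371 × log_10(0.371) - 0.629 × log_10(0.629)
H(0.371) = 0.2864 dits

Note: Binary entropy is maximized at p=0.5 (H=1 bit) and minimized at p=0 or p=1 (H=0).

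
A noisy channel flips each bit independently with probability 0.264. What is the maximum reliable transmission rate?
0.1673 bits

For a binary symmetric channel (BSC) with error probability p:
Capacity C = 1 - H(p) bits per symbol

where H(p) = -p log₂(p) - (1-p) log₂(1-p) is the binary entropy function.

H(0.264) = 0.8327 bits
C = 1 - 0.8327 = 0.1673 bits per symbol

This means we can reliably transmit up to 0.1673 bits of information per channel use.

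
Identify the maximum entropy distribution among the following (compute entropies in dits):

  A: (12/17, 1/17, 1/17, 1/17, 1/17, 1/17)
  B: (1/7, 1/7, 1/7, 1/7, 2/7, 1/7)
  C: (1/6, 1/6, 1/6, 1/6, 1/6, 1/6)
C

For a discrete distribution over n outcomes, entropy is maximized by the uniform distribution.

Computing entropies:
H(A) = 0.4687 dits
H(B) = 0.7591 dits
H(C) = 0.7782 dits

The uniform distribution (where all probabilities equal 1/6) achieves the maximum entropy of log_10(6) = 0.7782 dits.

Distribution C has the highest entropy.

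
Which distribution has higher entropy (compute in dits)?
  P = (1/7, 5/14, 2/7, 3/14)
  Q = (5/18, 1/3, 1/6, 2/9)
Q

Computing entropies in dits:
H(P) = 0.5792
H(Q) = 0.5884

Distribution Q has higher entropy.

Intuition: The distribution closer to uniform (more spread out) has higher entropy.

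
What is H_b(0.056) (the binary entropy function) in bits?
0.3114 bits

The binary entropy function is:
H(p) = -p log(p) - (1-p) log(1-p)

H(0.056) = -0.056 × log_2(0.056) - 0.944 × log_2(0.944)
H(0.056) = 0.3114 bits

Note: Binary entropy is maximized at p=0.5 (H=1 bit) and minimized at p=0 or p=1 (H=0).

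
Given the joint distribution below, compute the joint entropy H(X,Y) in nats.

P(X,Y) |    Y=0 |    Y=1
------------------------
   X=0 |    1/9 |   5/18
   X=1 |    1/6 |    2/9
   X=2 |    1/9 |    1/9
1.7211 nats

Joint entropy is H(X,Y) = -Σ_{x,y} p(x,y) log p(x,y).

Summing over all non-zero entries:
H(X,Y) = -[1/9·log_e(1/9) + 5/18·log_e(5/18) + 1/6·log_e(1/6) + 2/9·log_e(2/9) + 1/9·log_e(1/9) + 1/9·log_e(1/9)]
H(X,Y) = 1.7211 nats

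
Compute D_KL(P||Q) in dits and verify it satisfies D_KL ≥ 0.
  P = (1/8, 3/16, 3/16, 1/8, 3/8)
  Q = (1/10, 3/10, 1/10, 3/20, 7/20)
0.0264 dits

KL divergence satisfies the Gibbs inequality: D_KL(P||Q) ≥ 0 for all distributions P, Q.

D_KL(P||Q) = Σ p(x) log(p(x)/q(x))
Term by term:
  x=0: 1/8 × log_10[(1/8)/(1/10)] = 0.0121
  x=1: 3/16 × log_10[(3/16)/(3/10)] = -0.0383
  x=2: 3/16 × log_10[(3/16)/(1/10)] = 0.0512
  x=3: 1/8 × log_10[(1/8)/(3/20)] = -0.0099
  x=4: 3/8 × log_10[(3/8)/(7/20)] = 0.0112
D_KL(P||Q) = 0.0264 dits

D_KL(P||Q) = 0.0264 ≥ 0 ✓

This non-negativity is a fundamental property: relative entropy cannot be negative because it measures how different Q is from P.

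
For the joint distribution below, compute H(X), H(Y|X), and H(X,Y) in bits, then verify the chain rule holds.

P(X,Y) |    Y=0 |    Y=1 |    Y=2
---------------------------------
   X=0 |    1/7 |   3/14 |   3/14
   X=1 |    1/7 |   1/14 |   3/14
H(X,Y) = 2.5027, H(X) = 0.9852, H(Y|X) = 1.5175 (all in bits)

Chain rule: H(X,Y) = H(X) + H(Y|X)

Left side — joint entropy directly:
H(X,Y) = -Σ p(x,y) log p(x,y) = 2.5027 bits

Right side — compute H(Y|X) from the conditional distributions:
P(X) = (4/7, 3/7), so H(X) = 0.9852 bits
H(Y|X) = Σ_x P(X=x) · H(Y|X=x):
  P(Y|X=0) = (1/4, 3/8, 3/8), H(Y|X=0) = 1.5613, weight P(X=0) = 4/7
  P(Y|X=1) = (1/3, 1/6, 1/2), H(Y|X=1) = 1.4591, weight P(X=1) = 3/7
H(Y|X) = 1.5175 bits

H(X) + H(Y|X) = 0.9852 + 1.5175 = 2.5027 bits

Both sides equal 2.5027 bits. ✓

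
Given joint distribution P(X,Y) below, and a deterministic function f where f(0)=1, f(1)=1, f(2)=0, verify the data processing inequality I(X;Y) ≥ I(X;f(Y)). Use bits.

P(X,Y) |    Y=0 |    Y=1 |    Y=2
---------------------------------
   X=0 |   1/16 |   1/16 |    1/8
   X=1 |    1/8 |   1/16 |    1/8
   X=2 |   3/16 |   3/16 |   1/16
I(X;Y) = 0.0950, I(X;f(Y)) = 0.0838, inequality holds: 0.0950 ≥ 0.0838

Data Processing Inequality: For any Markov chain X → Y → Z, we have I(X;Y) ≥ I(X;Z).

Here Z = f(Y) is a deterministic function of Y, forming X → Y → Z.

Original I(X;Y) = 0.0950 bits

After applying f:
P(X,Z) where Z=f(Y):
- P(X,Z=0) = P(X,Y=2)
- P(X,Z=1) = P(X,Y=0) + P(X,Y=1)

I(X;Z) = I(X;f(Y)) = 0.0838 bits

Verification: 0.0950 ≥ 0.0838 ✓

Information cannot be created by processing; the function f can only lose information about X.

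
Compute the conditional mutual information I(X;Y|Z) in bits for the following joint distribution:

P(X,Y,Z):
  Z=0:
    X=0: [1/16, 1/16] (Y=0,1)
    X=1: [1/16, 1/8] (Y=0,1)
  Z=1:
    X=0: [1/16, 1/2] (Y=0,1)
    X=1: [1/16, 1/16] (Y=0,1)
0.0684 bits

Conditional mutual information: I(X;Y|Z) = H(X|Z) + H(Y|Z) - H(X,Y|Z)

H(Z) = 0.8960
H(X,Z) = 1.6697 → H(X|Z) = 0.7737
H(Y,Z) = 1.6697 → H(Y|Z) = 0.7737
H(X,Y,Z) = 2.3750 → H(X,Y|Z) = 1.4790

I(X;Y|Z) = 0.7737 + 0.7737 - 1.4790 = 0.0684 bits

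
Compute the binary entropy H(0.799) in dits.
0.2179 dits

The binary entropy function is:
H(p) = -p log(p) - (1-p) log(1-p)

H(0.799) = -0.799 × log_10(0.799) - 0.201 × log_10(0.201)
H(0.799) = 0.2179 dits

Note: Binary entropy is maximized at p=0.5 (H=1 bit) and minimized at p=0 or p=1 (H=0).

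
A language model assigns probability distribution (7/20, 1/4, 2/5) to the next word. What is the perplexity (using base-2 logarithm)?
2.9462

Perplexity is 2^H (or exp(H) for natural log).

First, H = -Σ p log p = 1.5589 bits
Perplexity = 2^1.5589 = 2.9462

Interpretation: The model's uncertainty is equivalent to choosing uniformly among 2.9 options.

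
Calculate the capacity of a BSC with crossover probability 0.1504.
0.3892 bits

For a binary symmetric channel (BSC) with error probability p:
Capacity C = 1 - H(p) bits per symbol

where H(p) = -p log₂(p) - (1-p) log₂(1-p) is the binary entropy function.

H(0.1504) = 0.6108 bits
C = 1 - 0.6108 = 0.3892 bits per symbol

This means we can reliably transmit up to 0.3892 bits of information per channel use.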